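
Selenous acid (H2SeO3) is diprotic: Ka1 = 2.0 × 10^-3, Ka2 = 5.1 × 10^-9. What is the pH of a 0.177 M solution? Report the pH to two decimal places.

Ka1 ≫ Ka2, so treat the first dissociation as the only significant source of H+.
Ka1 = x²/(0.177 − x) = 2.0 × 10^-3
Solving the quadratic: x = (−Ka1 + √(Ka1² + 4·Ka1·C₀))/2 = 1.78 × 10^-2 M
pH = −log(1.78 × 10^-2) = 1.75

pH = 1.75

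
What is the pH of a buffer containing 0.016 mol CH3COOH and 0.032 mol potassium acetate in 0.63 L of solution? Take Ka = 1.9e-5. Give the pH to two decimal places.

pH = 5.02

pKa = −log(1.9 × 10^-5) = 4.721
Henderson–Hasselbalch: pH = pKa + log([CH3COO-]/[CH3COOH]) = 4.721 + log(0.032/0.016)
pH = 4.721 + (+0.301) = 5.02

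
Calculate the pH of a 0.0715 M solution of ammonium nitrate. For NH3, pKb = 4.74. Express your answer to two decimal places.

NH4+ is the conjugate acid of the weak base NH3.
Kb = 10^(−4.74) = 1.82 × 10^-5
Ka = Kw/Kb = 1.0×10^-14 / 1.82 × 10^-5 = 5.49 × 10^-10
Ka = x²/(0.0715 − x) = 5.49 × 10^-10
Since Ka ≪ C₀, x ≈ √(Ka·C₀) = 6.27 × 10^-6 M.
(x/C₀ = 0.0088% < 5%, so the approximation holds.)
pH = −log[H+] = −log(6.27 × 10^-6) = 5.20

pH = 5.20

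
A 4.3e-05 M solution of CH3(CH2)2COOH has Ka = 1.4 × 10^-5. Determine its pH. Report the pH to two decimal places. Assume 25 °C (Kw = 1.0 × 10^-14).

pH = 4.73

CH3(CH2)2COOH ⇌ CH3(CH2)2COO- + H+
Ka = [H+]²/(4.3e-05 − [H+]) = 1.4 × 10^-5
Here C₀/Ka ≈ 3.07, so the small-[H+] approximation fails. Use the quadratic:
[H+] = (−Ka + √(Ka² + 4·Ka·C₀))/2 = 1.85 × 10^-5 M
pH = −log(1.85 × 10^-5) = 4.73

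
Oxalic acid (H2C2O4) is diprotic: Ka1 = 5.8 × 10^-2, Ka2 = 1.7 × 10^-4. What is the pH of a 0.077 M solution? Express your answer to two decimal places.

pH = 1.36

Ka1 ≫ Ka2, so treat the first dissociation as the only significant source of H+.
Ka1 = x²/(0.077 − x) = 5.8 × 10^-2
Solving the quadratic: x = (−Ka1 + √(Ka1² + 4·Ka1·C₀))/2 = 4.38 × 10^-2 M
pH = −log(4.38 × 10^-2) = 1.36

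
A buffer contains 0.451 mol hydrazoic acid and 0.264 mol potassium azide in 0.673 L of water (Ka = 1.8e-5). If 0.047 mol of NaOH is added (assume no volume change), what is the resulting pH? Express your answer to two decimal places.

pH = 4.63

After neutralization: n(HN3) = 0.404 mol, n(N3-) = 0.311 mol.
pKa = −log(1.8 × 10^-5) = 4.745
Henderson–Hasselbalch with mole ratio 0.311/0.404: pH = 4.745 + (-0.114)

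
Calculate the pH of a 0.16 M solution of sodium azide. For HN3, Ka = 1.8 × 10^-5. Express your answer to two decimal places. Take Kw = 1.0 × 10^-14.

N3- is the conjugate base of the weak acid HN3.
Kb = Kw/Ka = 1.0×10^-14 / 1.8 × 10^-5 = 5.56 × 10^-10
Kb = [OH-]²/(0.16 − [OH-]) = 5.56 × 10^-10
Neglecting [OH-] in the denominator: [OH-] = √(5.56 × 10^-10 × 0.16) = 9.43 × 10^-6 M
([OH-]/C₀ = 0.0059% < 5%, so the approximation holds.)
pOH = −log(9.43 × 10^-6) = 5.03; pH = 14.00 − 5.03 = 8.97

pH = 8.97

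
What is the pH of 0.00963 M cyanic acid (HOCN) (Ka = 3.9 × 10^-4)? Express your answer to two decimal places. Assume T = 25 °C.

pH = 2.76

HOCN ⇌ OCN- + H+
From the ICE table, Ka = [H+]²/(0.00963 − [H+]) = 3.9 × 10^-4.
The 5% rule fails; solving [H+]² + Ka·[H+] − Ka·C₀ = 0 exactly:
[H+] = (−Ka + √(Ka² + 4·Ka·C₀))/2 = 1.75 × 10^-3 M
pH = −log[H+] = −log(1.75 × 10^-3) = 2.76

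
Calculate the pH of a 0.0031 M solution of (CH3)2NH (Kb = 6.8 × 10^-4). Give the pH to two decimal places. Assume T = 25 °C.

(CH3)2NH + H2O ⇌ (CH3)2NH2+ + OH-
From the ICE table, Kb = x²/(0.0031 − x) = 6.8 × 10^-4.
The 5% rule fails; solving x² + Kb·x − Kb·C₀ = 0 exactly:
x = [−0.00068 + √(0.00068² + 8.43e-06)]/2 = 1.15 × 10^-3 M
pOH = −log(1.15 × 10^-3) = 2.94; pH = 14.00 − 2.94 = 11.06

pH = 11.06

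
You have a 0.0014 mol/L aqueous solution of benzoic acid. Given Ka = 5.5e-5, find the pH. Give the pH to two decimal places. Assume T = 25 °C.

pH = 3.60

C6H5COOH ⇌ C6H5COO- + H+
Ka = x²/(0.0014 − x) = 5.5 × 10^-5
x is not negligible relative to C₀; solve x² + 5.5e-05·x − 7.7e-08 = 0.
x = (−Ka + √(Ka² + 4·Ka·C₀))/2 = 2.51 × 10^-4 M
pH = −log[H+] = −log(2.51 × 10^-4) = 3.60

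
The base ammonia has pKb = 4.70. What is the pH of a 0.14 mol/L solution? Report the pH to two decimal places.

pH = 11.22

NH3 + H2O ⇌ NH4+ + OH-
Kb = 10^(−4.70) = 2.00 × 10^-5
Kb = x²/(0.14 − x) = 2.00 × 10^-5
Since Kb ≪ C₀, x ≈ √(Kb·C₀) = 1.67 × 10^-3 M.
(x/C₀ = 1.2% < 5%, so the approximation holds.)
pOH = −log(1.67 × 10^-3) = 2.78; pH = 14.00 − 2.78 = 11.22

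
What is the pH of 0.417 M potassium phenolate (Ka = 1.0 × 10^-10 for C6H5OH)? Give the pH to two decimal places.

C6H5O- is the conjugate base of the weak acid C6H5OH.
Kb = Kw/Ka = 1.0×10^-14 / 1.0 × 10^-10 = 1.00 × 10^-4
Let x = [OH-] at equilibrium. Kb = x²/(0.417 − x).
Since Kb ≪ C₀, x ≈ √(Kb·C₀) = 6.46 × 10^-3 M.
pOH = −log(6.46 × 10^-3) = 2.19; pH = 14.00 − 2.19 = 11.81

pH = 11.81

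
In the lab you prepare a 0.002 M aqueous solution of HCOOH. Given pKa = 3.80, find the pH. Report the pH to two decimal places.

HCOOH ⇌ HCOO- + H+
Ka = 10^(−3.80) = 1.58 × 10^-4
Ka = x²/(0.002 − x) = 1.58 × 10^-4
x is not negligible relative to C₀; solve x² + 0.000158·x − 3.16e-07 = 0.
x = [−0.000158 + √(0.000158² + 1.26e-06)]/2 = 4.89 × 10^-4 M
pH = −log(4.89 × 10^-4) = 3.31

pH = 3.31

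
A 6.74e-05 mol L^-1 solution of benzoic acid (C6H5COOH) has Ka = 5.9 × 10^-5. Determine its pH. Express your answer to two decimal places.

pH = 4.40

C6H5COOH ⇌ C6H5COO- + H+
From the ICE table, Ka = [H+]²/(6.74e-05 − [H+]) = 5.9 × 10^-5.
Here C₀/Ka ≈ 1.14, so the small-[H+] approximation fails. Use the quadratic:
[H+] = (−Ka + √(Ka² + 4·Ka·C₀))/2 = 4.01 × 10^-5 M
pH = −log(4.01 × 10^-5) = 4.40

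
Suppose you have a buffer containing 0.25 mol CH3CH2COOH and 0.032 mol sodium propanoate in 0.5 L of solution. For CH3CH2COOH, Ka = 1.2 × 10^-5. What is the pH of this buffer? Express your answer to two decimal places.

pKa = −log(1.2 × 10^-5) = 4.921
Using pH = pKa + log([base]/[acid]) with [base]/[acid] = 0.032/0.25:
pH = 4.921 + (-0.893) = 4.03

pH = 4.03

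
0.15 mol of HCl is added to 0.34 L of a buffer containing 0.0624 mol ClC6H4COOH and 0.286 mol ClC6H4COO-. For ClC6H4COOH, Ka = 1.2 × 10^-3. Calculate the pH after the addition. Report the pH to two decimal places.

pH = 2.73

Added H+ converts ClC6H4COO- to ClC6H4COOH: ClC6H4COOH → 0.212 mol, ClC6H4COO- → 0.136 mol.
pKa = −log(1.2 × 10^-3) = 2.921
pH = pKa + log(n_ClC6H4COO-/n_ClC6H4COOH) = 2.921 + log(0.136/0.212) = 2.921 + (-0.193)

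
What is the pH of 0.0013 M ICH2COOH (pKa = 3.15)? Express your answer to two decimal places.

pH = 3.17

ICH2COOH ⇌ ICH2COO- + H+
Ka = 10^(−3.15) = 7.08 × 10^-4
Ka = [H+]²/(0.0013 − [H+]) = 7.08 × 10^-4
Here C₀/Ka ≈ 1.84, so the small-[H+] approximation fails. Use the quadratic:
[H+] = (−Ka + √(Ka² + 4·Ka·C₀))/2 = 6.69 × 10^-4 M
pH = −log[H+] = −log(6.69 × 10^-4) = 3.17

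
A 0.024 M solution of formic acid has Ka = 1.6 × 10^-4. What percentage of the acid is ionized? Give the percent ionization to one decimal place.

HCOOH ⇌ HCOO- + H+; let x = [H+] at equilibrium.
Ka = x²/(C₀ − x); solving the quadratic gives x = 1.88 × 10^-3 M.
Fraction ionized = 1.88 × 10^-3 / 0.024 = 0.0783 → 7.8%

7.8%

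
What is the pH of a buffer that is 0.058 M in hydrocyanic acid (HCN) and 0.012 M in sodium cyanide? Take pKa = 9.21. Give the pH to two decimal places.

pH = 8.53

pH = pKa + log([A⁻]/[HA]) = 9.21 + log(0.012/0.058)
pH = 9.21 + (-0.684) = 8.53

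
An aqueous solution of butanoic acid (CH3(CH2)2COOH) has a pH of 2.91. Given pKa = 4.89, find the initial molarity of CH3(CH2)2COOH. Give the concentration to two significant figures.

C₀ = 1.2 × 10^-1 M

[H+] = 10^(-2.91) = 1.23 × 10^-3 M = x
Ka = 10^(−4.89) = 1.29 × 10^-5
Ka = x²/(C₀ − x) ⇒ C₀ = x + x²/Ka
C₀ = 1.23 × 10^-3 + (1.23 × 10^-3)²/(1.29 × 10^-5) = 1.19 × 10^-1 M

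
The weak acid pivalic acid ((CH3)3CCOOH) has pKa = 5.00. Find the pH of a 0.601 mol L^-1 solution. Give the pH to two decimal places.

pH = 2.61

(CH3)3CCOOH ⇌ (CH3)3CCOO- + H+
Ka = 10^(−5.00) = 1.00 × 10^-5
From the ICE table, Ka = x²/(0.601 − x) = 1.00 × 10^-5.
Neglecting x in the denominator: x = √(1.00 × 10^-5 × 0.601) = 2.45 × 10^-3 M
(x/C₀ = 0.41% < 5%, so the approximation holds.)
pH = −log[H+] = −log(2.45 × 10^-3) = 2.61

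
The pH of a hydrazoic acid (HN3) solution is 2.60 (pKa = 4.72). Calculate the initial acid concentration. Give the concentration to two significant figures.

C₀ = 3.3 × 10^-1 M

[H+] = 10^(-2.60) = 2.51 × 10^-3 M = x
Ka = 10^(−4.72) = 1.91 × 10^-5
Ka = x²/(C₀ − x) ⇒ C₀ = x + x²/Ka
C₀ = 2.51 × 10^-3 + (2.51 × 10^-3)²/(1.91 × 10^-5) = 3.32 × 10^-1 M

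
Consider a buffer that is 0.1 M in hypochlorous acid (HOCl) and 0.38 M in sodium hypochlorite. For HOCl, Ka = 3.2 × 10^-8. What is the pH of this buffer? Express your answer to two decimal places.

pKa = −log(3.2 × 10^-8) = 7.495
Using pH = pKa + log([base]/[acid]) with [base]/[acid] = 0.38/0.1:
pH = 7.495 + (+0.580) = 8.07

pH = 8.07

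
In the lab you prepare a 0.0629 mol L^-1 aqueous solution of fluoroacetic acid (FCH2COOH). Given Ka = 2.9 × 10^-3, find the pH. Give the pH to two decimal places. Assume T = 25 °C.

FCH2COOH ⇌ FCH2COO- + H+
Ka = x²/(0.0629 − x) = 2.9 × 10^-3
Here C₀/Ka ≈ 21.7, so the small-x approximation fails. Use the quadratic:
x = [−0.0029 + √(0.0029² + 0.00073)]/2 = 1.21 × 10^-2 M
pH = −log[H+] = −log(1.21 × 10^-2) = 1.92

pH = 1.92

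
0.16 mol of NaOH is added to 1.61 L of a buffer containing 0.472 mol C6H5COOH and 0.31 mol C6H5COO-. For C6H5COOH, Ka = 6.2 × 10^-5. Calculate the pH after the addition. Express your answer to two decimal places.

pH = 4.39

After neutralization: n(C6H5COOH) = 0.312 mol, n(C6H5COO-) = 0.47 mol.
pKa = −log(6.2 × 10^-5) = 4.208
Henderson–Hasselbalch with mole ratio 0.47/0.312: pH = 4.208 + (+0.178)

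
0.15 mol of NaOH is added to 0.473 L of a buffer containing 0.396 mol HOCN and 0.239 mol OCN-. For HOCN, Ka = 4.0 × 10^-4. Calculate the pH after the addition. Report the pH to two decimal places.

pH = 3.60

After neutralization: n(HOCN) = 0.246 mol, n(OCN-) = 0.389 mol.
pKa = −log(4.0 × 10^-4) = 3.398
pH = pKa + log(n_OCN-/n_HOCN) = 3.398 + log(0.389/0.246) = 3.398 + (+0.199)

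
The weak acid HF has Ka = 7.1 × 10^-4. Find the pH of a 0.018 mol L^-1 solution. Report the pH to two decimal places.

pH = 2.49

HF ⇌ F- + H+
Let x = [H+] at equilibrium. Ka = x²/(0.018 − x).
x is not negligible relative to C₀; solve x² + 0.00071·x − 1.28e-05 = 0.
x = [−0.00071 + √(0.00071² + 5.11e-05)]/2 = 3.24 × 10^-3 M
pH = −log(3.24 × 10^-3) = 2.49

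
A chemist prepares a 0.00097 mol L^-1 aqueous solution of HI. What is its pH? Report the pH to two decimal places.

HI is a strong acid and dissociates completely, so [H+] = 0.00097 M.
pH = -log(0.00097) = 3.01

pH = 3.01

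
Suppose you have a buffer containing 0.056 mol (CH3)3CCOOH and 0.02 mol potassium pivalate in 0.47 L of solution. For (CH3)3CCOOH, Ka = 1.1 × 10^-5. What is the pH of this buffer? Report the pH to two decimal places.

pKa = −log(1.1 × 10^-5) = 4.959
pH = pKa + log([A⁻]/[HA]) = 4.959 + log(0.02/0.056)
pH = 4.959 + (-0.447) = 4.51

pH = 4.51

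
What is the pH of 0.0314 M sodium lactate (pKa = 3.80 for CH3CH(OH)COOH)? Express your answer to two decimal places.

pH = 8.15

CH3CH(OH)COO- is the conjugate base of the weak acid CH3CH(OH)COOH.
Ka = 10^(−3.80) = 1.58 × 10^-4
Kb = Kw/Ka = 1.0×10^-14 / 1.58 × 10^-4 = 6.33 × 10^-11
Let x = [OH-] at equilibrium. Kb = x²/(0.0314 − x).
Neglecting x in the denominator: x = √(6.33 × 10^-11 × 0.0314) = 1.41 × 10^-6 M
Check: 0.0045% ionized — well under 5%, approximation valid.
pOH = −log(1.41 × 10^-6) = 5.85; pH = 14.00 − 5.85 = 8.15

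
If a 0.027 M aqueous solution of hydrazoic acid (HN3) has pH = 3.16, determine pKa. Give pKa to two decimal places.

pKa = 4.74

[H+] = 10^(-3.16) = 6.92 × 10^-4 M
At equilibrium [HA] = 0.027 − 6.92 × 10^-4 = 2.63 × 10^-2 M
Ka = [H+][A-]/[HA] = (6.92 × 10^-4)² / 2.63 × 10^-2 = 1.82 × 10^-5
pKa = -log(1.82 × 10^-5) = 4.74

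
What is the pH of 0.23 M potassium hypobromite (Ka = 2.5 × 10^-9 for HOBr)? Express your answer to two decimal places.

pH = 10.98

OBr- is the conjugate base of the weak acid HOBr.
Kb = Kw/Ka = 1.0×10^-14 / 2.5 × 10^-9 = 4.00 × 10^-6
Kb = [OH-]²/(0.23 − [OH-]) = 4.00 × 10^-6
Neglecting [OH-] in the denominator: [OH-] = √(4.00 × 10^-6 × 0.23) = 9.59 × 10^-4 M
Check: 0.42% ionized — well under 5%, approximation valid.
pOH = 3.02, so pH = 14.00 − pOH = 10.98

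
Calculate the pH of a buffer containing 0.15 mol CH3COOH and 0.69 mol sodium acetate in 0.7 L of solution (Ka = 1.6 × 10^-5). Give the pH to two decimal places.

pKa = −log(1.6 × 10^-5) = 4.796
Henderson–Hasselbalch: pH = pKa + log([CH3COO-]/[CH3COOH]) = 4.796 + log(0.69/0.15)
pH = 4.796 + (+0.663) = 5.46

pH = 5.46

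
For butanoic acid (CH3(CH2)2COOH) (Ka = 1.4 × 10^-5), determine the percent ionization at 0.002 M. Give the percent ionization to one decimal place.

CH3(CH2)2COOH ⇌ CH3(CH2)2COO- + H+; let x = [H+] at equilibrium.
Solve x² + 1.4e-05x − 2.8e-08 = 0 → x = 1.60 × 10^-4 M
Fraction ionized = 1.60 × 10^-4 / 0.002 = 0.0800 → 8.0%

8.0%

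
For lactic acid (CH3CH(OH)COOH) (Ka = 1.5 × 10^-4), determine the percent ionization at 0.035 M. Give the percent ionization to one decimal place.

6.3%

CH3CH(OH)COOH ⇌ CH3CH(OH)COO- + H+; let x = [H+] at equilibrium.
Solve x² + 0.00015x − 5.25e-06 = 0 → x = 2.22 × 10^-3 M
% ionization = x/C₀ × 100% = 2.22 × 10^-3/0.035 × 100% = 6.3%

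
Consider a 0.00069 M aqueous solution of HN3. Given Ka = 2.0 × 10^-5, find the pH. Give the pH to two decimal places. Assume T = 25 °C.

HN3 ⇌ N3- + H+
From the ICE table, Ka = x²/(0.00069 − x) = 2.0 × 10^-5.
The 5% rule fails; solving x² + Ka·x − Ka·C₀ = 0 exactly:
x = (−Ka + √(Ka² + 4·Ka·C₀))/2 = 1.08 × 10^-4 M
pH = −log(1.08 × 10^-4) = 3.97

pH = 3.97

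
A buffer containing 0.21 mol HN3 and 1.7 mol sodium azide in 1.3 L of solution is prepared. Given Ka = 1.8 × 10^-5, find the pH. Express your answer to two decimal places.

pH = 5.65

pKa = −log(1.8 × 10^-5) = 4.745
Using pH = pKa + log([base]/[acid]) with [base]/[acid] = 1.7/0.21:
pH = 4.745 + (+0.908) = 5.65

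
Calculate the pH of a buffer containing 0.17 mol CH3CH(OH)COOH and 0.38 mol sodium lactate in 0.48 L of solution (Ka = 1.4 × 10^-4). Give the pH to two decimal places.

pKa = −log(1.4 × 10^-4) = 3.854
pH = pKa + log([A⁻]/[HA]) = 3.854 + log(0.38/0.17)
pH = 3.854 + (+0.349) = 4.20

pH = 4.20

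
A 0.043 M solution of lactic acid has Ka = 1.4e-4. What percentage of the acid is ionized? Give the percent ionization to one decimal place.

CH3CH(OH)COOH ⇌ CH3CH(OH)COO- + H+; let x = [H+] at equilibrium.
Ka = x²/(C₀ − x); solving the quadratic gives x = 2.38 × 10^-3 M.
Fraction ionized = 2.38 × 10^-3 / 0.043 = 0.0553 → 5.5%

5.5%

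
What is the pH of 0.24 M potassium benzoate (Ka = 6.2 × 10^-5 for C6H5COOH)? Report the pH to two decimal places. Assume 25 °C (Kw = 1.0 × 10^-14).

C6H5COO- is the conjugate base of the weak acid C6H5COOH.
Kb = Kw/Ka = 1.0×10^-14 / 6.2 × 10^-5 = 1.61 × 10^-10
Kb = [OH-]²/(0.24 − [OH-]) = 1.61 × 10^-10
Assume [OH-] ≪ 0.24: [OH-] ≈ √(1.61 × 10^-10 × 0.24) = 6.22 × 10^-6 M
Check: 0.0026% ionized — well under 5%, approximation valid.
pOH = 5.21, so pH = 14.00 − pOH = 8.79

pH = 8.79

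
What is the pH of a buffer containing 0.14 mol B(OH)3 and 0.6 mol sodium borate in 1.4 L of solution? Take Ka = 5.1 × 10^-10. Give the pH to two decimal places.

pKa = −log(5.1 × 10^-10) = 9.292
Henderson–Hasselbalch: pH = pKa + log([B(OH)4-]/[B(OH)3]) = 9.292 + log(0.6/0.14)
pH = 9.292 + (+0.632) = 9.92

pH = 9.92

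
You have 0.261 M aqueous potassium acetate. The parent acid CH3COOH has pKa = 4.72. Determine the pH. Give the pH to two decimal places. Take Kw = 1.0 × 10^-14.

pH = 9.07

CH3COO- is the conjugate base of the weak acid CH3COOH.
Ka = 10^(−4.72) = 1.91 × 10^-5
Kb = Kw/Ka = 1.0×10^-14 / 1.91 × 10^-5 = 5.24 × 10^-10
Let x = [OH-] at equilibrium. Kb = x²/(0.261 − x).
Since Kb ≪ C₀, x ≈ √(Kb·C₀) = 1.17 × 10^-5 M.
Check: 0.0045% ionized — well under 5%, approximation valid.
pOH = 4.93, so pH = 14.00 − pOH = 9.07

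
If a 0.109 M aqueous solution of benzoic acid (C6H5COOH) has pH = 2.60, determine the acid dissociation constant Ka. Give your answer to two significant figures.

Ka = 5.9 × 10^-5

[H+] = 10^(-2.60) = 2.51 × 10^-3 M
At equilibrium [HA] = 0.109 − 2.51 × 10^-3 = 1.06 × 10^-1 M
Ka = [H+][A-]/[HA] = (2.51 × 10^-3)² / 1.06 × 10^-1 = 5.9 × 10^-5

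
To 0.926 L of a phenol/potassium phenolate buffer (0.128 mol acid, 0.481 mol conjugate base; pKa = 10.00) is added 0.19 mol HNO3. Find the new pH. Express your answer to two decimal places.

pH = 9.96

After neutralization: n(C6H5OH) = 0.318 mol, n(C6H5O-) = 0.291 mol.
pH = pKa + log(n_C6H5O-/n_C6H5OH) = 10.00 + log(0.291/0.318) = 10.00 + (-0.039)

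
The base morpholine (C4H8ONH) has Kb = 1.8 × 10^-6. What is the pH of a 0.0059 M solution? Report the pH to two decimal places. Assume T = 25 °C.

pH = 10.01

C4H8ONH + H2O ⇌ C4H8ONH2+ + OH-
From the ICE table, Kb = x²/(0.0059 − x) = 1.8 × 10^-6.
Neglecting x in the denominator: x = √(1.8 × 10^-6 × 0.0059) = 1.03 × 10^-4 M
Check: 1.7% ionized — well under 5%, approximation valid.
pOH = 3.99, so pH = 14.00 − pOH = 10.01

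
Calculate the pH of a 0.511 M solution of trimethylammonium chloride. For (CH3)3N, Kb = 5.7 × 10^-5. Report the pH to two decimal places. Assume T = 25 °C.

pH = 5.02

(CH3)3NH+ is the conjugate acid of the weak base (CH3)3N.
Ka = Kw/Kb = 1.0×10^-14 / 5.7 × 10^-5 = 1.75 × 10^-10
Ka = x²/(0.511 − x) = 1.75 × 10^-10
Neglecting x in the denominator: x = √(1.75 × 10^-10 × 0.511) = 9.46 × 10^-6 M
Check: 0.0019% ionized — well under 5%, approximation valid.
pH = −log[H+] = −log(9.46 × 10^-6) = 5.02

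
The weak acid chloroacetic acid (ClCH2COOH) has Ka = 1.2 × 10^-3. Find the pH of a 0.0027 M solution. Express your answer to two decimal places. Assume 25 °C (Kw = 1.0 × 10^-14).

ClCH2COOH ⇌ ClCH2COO- + H+
Ka = x²/(0.0027 − x) = 1.2 × 10^-3
The 5% rule fails; solving x² + Ka·x − Ka·C₀ = 0 exactly:
x = [−0.0012 + √(0.0012² + 1.3e-05)]/2 = 1.30 × 10^-3 M
pH = −log(1.30 × 10^-3) = 2.89

pH = 2.89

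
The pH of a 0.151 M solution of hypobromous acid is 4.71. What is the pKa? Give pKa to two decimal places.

pKa = 8.60

[H+] = 10^(-4.71) = 1.95 × 10^-5 M
At equilibrium [HA] = 0.151 − 1.95 × 10^-5 = 1.51 × 10^-1 M
Ka = [H+][A-]/[HA] = (1.95 × 10^-5)² / 1.51 × 10^-1 = 2.52 × 10^-9
pKa = -log(2.52 × 10^-9) = 8.60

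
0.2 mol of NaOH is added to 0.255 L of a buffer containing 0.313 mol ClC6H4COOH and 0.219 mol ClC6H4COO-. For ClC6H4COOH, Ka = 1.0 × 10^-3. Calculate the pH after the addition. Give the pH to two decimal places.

After neutralization: n(ClC6H4COOH) = 0.113 mol, n(ClC6H4COO-) = 0.419 mol.
pKa = −log(1.0 × 10^-3) = 3.000
Henderson–Hasselbalch with mole ratio 0.419/0.113: pH = 3.000 + (+0.569)

pH = 3.57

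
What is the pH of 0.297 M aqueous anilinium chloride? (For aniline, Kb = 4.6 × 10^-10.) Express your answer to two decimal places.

C6H5NH3+ is the conjugate acid of the weak base C6H5NH2.
Ka = Kw/Kb = 1.0×10^-14 / 4.6 × 10^-10 = 2.17 × 10^-5
From the ICE table, Ka = x²/(0.297 − x) = 2.17 × 10^-5.
Since Ka ≪ C₀, x ≈ √(Ka·C₀) = 2.54 × 10^-3 M.
pH = −log[H+] = −log(2.54 × 10^-3) = 2.60

pH = 2.60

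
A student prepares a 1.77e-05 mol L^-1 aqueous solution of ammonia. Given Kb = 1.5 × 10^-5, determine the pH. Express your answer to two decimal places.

pH = 9.02

NH3 + H2O ⇌ NH4+ + OH-
Kb = x²/(1.77e-05 − x) = 1.5 × 10^-5
Here C₀/Kb ≈ 1.18, so the small-x approximation fails. Use the quadratic:
x = (−Kb + √(Kb² + 4·Kb·C₀))/2 = 1.04 × 10^-5 M
pOH = 4.98, so pH = 14.00 − pOH = 9.02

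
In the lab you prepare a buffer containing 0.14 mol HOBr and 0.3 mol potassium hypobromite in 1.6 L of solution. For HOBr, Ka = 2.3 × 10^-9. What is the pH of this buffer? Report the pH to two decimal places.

pH = 8.97

pKa = −log(2.3 × 10^-9) = 8.638
Henderson–Hasselbalch: pH = pKa + log([OBr-]/[HOBr]) = 8.638 + log(0.3/0.14)
pH = 8.638 + (+0.331) = 8.97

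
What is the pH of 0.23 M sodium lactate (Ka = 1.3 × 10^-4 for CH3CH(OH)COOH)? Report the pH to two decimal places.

CH3CH(OH)COO- is the conjugate base of the weak acid CH3CH(OH)COOH.
Kb = Kw/Ka = 1.0×10^-14 / 1.3 × 10^-4 = 7.69 × 10^-11
From the ICE table, Kb = [OH-]²/(0.23 − [OH-]) = 7.69 × 10^-11.
Since Kb ≪ C₀, [OH-] ≈ √(Kb·C₀) = 4.21 × 10^-6 M.
([OH-]/C₀ = 0.0018% < 5%, so the approximation holds.)
pOH = −log(4.21 × 10^-6) = 5.38; pH = 14.00 − 5.38 = 8.62

pH = 8.62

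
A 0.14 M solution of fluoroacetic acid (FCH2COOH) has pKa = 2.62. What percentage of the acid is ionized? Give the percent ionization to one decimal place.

12.3%

FCH2COOH ⇌ FCH2COO- + H+; let x = [H+] at equilibrium.
Ka = 10^(−2.62) = 2.40 × 10^-3
Solve x² + 0.0024x − 0.000336 = 0 → x = 1.72 × 10^-2 M
Fraction ionized = 1.72 × 10^-2 / 0.14 = 0.1229 → 12.3%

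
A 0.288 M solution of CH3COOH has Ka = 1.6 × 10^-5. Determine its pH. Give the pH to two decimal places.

CH3COOH ⇌ CH3COO- + H+
Let x = [H+] at equilibrium. Ka = x²/(0.288 − x).
Neglecting x in the denominator: x = √(1.6 × 10^-5 × 0.288) = 2.15 × 10^-3 M
(x/C₀ = 0.75% < 5%, so the approximation holds.)
pH = −log(2.15 × 10^-3) = 2.67

pH = 2.67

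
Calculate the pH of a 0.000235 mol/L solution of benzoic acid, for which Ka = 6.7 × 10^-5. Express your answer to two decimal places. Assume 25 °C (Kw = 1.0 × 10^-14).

C6H5COOH ⇌ C6H5COO- + H+
Ka = [H+]²/(0.000235 − [H+]) = 6.7 × 10^-5
Here C₀/Ka ≈ 3.51, so the small-[H+] approximation fails. Use the quadratic:
[H+] = (−Ka + √(Ka² + 4·Ka·C₀))/2 = 9.64 × 10^-5 M
pH = −log(9.64 × 10^-5) = 4.02

pH = 4.02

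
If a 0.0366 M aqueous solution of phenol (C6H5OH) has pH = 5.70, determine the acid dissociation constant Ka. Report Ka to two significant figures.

[H+] = 10^(-5.70) = 2.00 × 10^-6 M
At equilibrium [HA] = 0.0366 − 2.00 × 10^-6 = 3.66 × 10^-2 M
Ka = [H+][A-]/[HA] = (2.00 × 10^-6)² / 3.66 × 10^-2 = 1.1 × 10^-10

Ka = 1.1 × 10^-10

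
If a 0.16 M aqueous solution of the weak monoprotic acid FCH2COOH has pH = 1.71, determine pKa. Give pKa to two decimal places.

pKa = 2.57

[H+] = 10^(-1.71) = 1.95 × 10^-2 M
At equilibrium [HA] = 0.16 − 1.95 × 10^-2 = 1.41 × 10^-1 M
Ka = [H+][A-]/[HA] = (1.95 × 10^-2)² / 1.41 × 10^-1 = 2.70 × 10^-3
pKa = -log(2.70 × 10^-3) = 2.57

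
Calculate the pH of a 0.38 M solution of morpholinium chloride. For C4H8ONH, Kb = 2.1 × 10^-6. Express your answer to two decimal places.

C4H8ONH2+ is the conjugate acid of the weak base C4H8ONH.
Ka = Kw/Kb = 1.0×10^-14 / 2.1 × 10^-6 = 4.76 × 10^-9
From the ICE table, Ka = [H+]²/(0.38 − [H+]) = 4.76 × 10^-9.
Assume [H+] ≪ 0.38: [H+] ≈ √(4.76 × 10^-9 × 0.38) = 4.25 × 10^-5 M
([H+]/C₀ = 0.011% < 5%, so the approximation holds.)
pH = −log[H+] = −log(4.25 × 10^-5) = 4.37

pH = 4.37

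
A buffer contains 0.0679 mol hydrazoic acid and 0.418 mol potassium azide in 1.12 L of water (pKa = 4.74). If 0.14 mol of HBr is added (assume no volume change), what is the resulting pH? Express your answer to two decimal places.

After neutralization: n(HN3) = 0.208 mol, n(N3-) = 0.278 mol.
pH = pKa + log([A⁻]/[HA]) = 4.74 + log(0.278/0.208) = 4.74 +0.126

pH = 4.87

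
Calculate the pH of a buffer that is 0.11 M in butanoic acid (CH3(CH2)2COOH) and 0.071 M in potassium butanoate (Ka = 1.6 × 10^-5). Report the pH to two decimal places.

pKa = −log(1.6 × 10^-5) = 4.796
pH = pKa + log([A⁻]/[HA]) = 4.796 + log(0.071/0.11)
pH = 4.796 + (-0.190) = 4.61

pH = 4.61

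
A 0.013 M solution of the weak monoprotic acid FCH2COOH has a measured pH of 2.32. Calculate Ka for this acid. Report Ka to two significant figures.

[H+] = 10^(-2.32) = 4.79 × 10^-3 M
At equilibrium [HA] = 0.013 − 4.79 × 10^-3 = 8.21 × 10^-3 M
Ka = [H+][A-]/[HA] = (4.79 × 10^-3)² / 8.21 × 10^-3 = 2.8 × 10^-3

Ka = 2.8 × 10^-3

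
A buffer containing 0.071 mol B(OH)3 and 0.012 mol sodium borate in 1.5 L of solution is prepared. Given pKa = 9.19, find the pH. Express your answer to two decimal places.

Henderson–Hasselbalch: pH = pKa + log([B(OH)4-]/[B(OH)3]) = 9.19 + log(0.012/0.071)
pH = 9.19 + (-0.772) = 8.42

pH = 8.42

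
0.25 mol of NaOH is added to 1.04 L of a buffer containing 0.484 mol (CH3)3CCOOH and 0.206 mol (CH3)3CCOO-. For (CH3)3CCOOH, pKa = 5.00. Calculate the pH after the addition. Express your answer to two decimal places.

OH- converts (CH3)3CCOOH to (CH3)3CCOO-: (CH3)3CCOOH → 0.234 mol, (CH3)3CCOO- → 0.456 mol.
pH = pKa + log([A⁻]/[HA]) = 5.00 + log(0.456/0.234) = 5.00 +0.290

pH = 5.29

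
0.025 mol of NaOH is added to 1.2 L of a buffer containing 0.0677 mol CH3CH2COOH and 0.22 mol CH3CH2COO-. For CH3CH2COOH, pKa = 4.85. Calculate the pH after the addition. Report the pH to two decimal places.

OH- converts CH3CH2COOH to CH3CH2COO-: CH3CH2COOH → 0.0427 mol, CH3CH2COO- → 0.245 mol.
pH = pKa + log(n_CH3CH2COO-/n_CH3CH2COOH) = 4.85 + log(0.245/0.0427) = 4.85 + (+0.759)

pH = 5.61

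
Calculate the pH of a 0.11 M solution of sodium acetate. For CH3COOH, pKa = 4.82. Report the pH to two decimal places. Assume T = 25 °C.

pH = 8.93

CH3COO- is the conjugate base of the weak acid CH3COOH.
Ka = 10^(−4.82) = 1.51 × 10^-5
Kb = Kw/Ka = 1.0×10^-14 / 1.51 × 10^-5 = 6.62 × 10^-10
Kb = [OH-]²/(0.11 − [OH-]) = 6.62 × 10^-10
Assume [OH-] ≪ 0.11: [OH-] ≈ √(6.62 × 10^-10 × 0.11) = 8.53 × 10^-6 M
([OH-]/C₀ = 0.0078% < 5%, so the approximation holds.)
pOH = 5.07, so pH = 14.00 − pOH = 8.93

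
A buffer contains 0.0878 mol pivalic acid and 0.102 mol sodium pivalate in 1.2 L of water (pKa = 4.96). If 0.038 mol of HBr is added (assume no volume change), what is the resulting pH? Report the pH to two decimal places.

Added H+ converts (CH3)3CCOO- to (CH3)3CCOOH: (CH3)3CCOOH → 0.126 mol, (CH3)3CCOO- → 0.064 mol.
pH = pKa + log([A⁻]/[HA]) = 4.96 + log(0.064/0.126) = 4.96 -0.294

pH = 4.67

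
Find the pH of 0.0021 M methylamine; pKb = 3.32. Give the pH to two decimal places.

CH3NH2 + H2O ⇌ CH3NH3+ + OH-
Kb = 10^(−3.32) = 4.79 × 10^-4
From the ICE table, Kb = [OH-]²/(0.0021 − [OH-]) = 4.79 × 10^-4.
[OH-] is not negligible relative to C₀; solve [OH-]² + 0.000479·[OH-] − 1.01e-06 = 0.
[OH-] = [−0.000479 + √(0.000479² + 4.02e-06)]/2 = 7.92 × 10^-4 M
pOH = 3.10, so pH = 14.00 − pOH = 10.90

pH = 10.90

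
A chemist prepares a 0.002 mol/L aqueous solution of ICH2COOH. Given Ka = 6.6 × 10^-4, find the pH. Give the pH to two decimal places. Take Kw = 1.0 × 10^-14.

ICH2COOH ⇌ ICH2COO- + H+
From the ICE table, Ka = x²/(0.002 − x) = 6.6 × 10^-4.
x is not negligible relative to C₀; solve x² + 0.00066·x − 1.32e-06 = 0.
x = (−Ka + √(Ka² + 4·Ka·C₀))/2 = 8.65 × 10^-4 M
pH = −log(8.65 × 10^-4) = 3.06

pH = 3.06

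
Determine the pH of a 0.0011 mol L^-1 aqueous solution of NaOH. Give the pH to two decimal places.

NaOH is a strong base; [OH-] = 0.0011 M.
pOH = -log(0.0011) = 2.96
pH = 14.00 - 2.96 = 11.04

pH = 11.04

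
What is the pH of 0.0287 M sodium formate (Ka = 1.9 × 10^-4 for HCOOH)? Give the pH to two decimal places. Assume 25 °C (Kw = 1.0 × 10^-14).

HCOO- is the conjugate base of the weak acid HCOOH.
Kb = Kw/Ka = 1.0×10^-14 / 1.9 × 10^-4 = 5.26 × 10^-11
From the ICE table, Kb = [OH-]²/(0.0287 − [OH-]) = 5.26 × 10^-11.
Since Kb ≪ C₀, [OH-] ≈ √(Kb·C₀) = 1.23 × 10^-6 M.
Check: 0.0043% ionized — well under 5%, approximation valid.
pOH = 5.91, so pH = 14.00 − pOH = 8.09

pH = 8.09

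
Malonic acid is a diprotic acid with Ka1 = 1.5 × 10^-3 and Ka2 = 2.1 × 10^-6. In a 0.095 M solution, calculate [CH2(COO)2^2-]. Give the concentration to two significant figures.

2.1 × 10^-6 M

First ionization gives [H+] ≈ [CH2(COOH)COO-] = 1.12 × 10^-2 M.
Second step: Ka2 = [H+][CH2(COO)2^2-]/[CH2(COOH)COO-] ≈ [CH2(COO)2^2-] (since [H+] ≈ [CH2(COOH)COO-]).
So [CH2(COO)2^2-] ≈ Ka2.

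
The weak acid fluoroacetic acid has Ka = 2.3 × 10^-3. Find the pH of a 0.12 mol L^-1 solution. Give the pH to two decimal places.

FCH2COOH ⇌ FCH2COO- + H+
Ka = [H+]²/(0.12 − [H+]) = 2.3 × 10^-3
The 5% rule fails; solving [H+]² + Ka·[H+] − Ka·C₀ = 0 exactly:
[H+] = (−Ka + √(Ka² + 4·Ka·C₀))/2 = 1.55 × 10^-2 M
pH = −log[H+] = −log(1.55 × 10^-2) = 1.81

pH = 1.81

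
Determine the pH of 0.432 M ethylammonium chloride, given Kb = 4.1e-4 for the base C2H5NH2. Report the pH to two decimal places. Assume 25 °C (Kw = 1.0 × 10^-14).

pH = 5.49

C2H5NH3+ is the conjugate acid of the weak base C2H5NH2.
Ka = Kw/Kb = 1.0×10^-14 / 4.1 × 10^-4 = 2.44 × 10^-11
Ka = [H+]²/(0.432 − [H+]) = 2.44 × 10^-11
Assume [H+] ≪ 0.432: [H+] ≈ √(2.44 × 10^-11 × 0.432) = 3.25 × 10^-6 M
Check: 0.00075% ionized — well under 5%, approximation valid.
pH = −log(3.25 × 10^-6) = 5.49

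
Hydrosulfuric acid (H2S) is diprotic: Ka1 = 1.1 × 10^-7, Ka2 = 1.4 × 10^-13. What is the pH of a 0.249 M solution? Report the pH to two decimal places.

pH = 3.78

Ka1 ≫ Ka2, so treat the first dissociation as the only significant source of H+.
Ka1 = x²/(0.249 − x) = 1.1 × 10^-7
x ≈ √(1.1 × 10^-7 × 0.249) = 1.65 × 10^-4 M
pH = −log(1.65 × 10^-4) = 3.78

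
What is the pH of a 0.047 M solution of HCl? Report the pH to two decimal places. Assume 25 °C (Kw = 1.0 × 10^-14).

pH = 1.33

HCl is a strong acid and dissociates completely, so [H+] = 0.047 M.
pH = -log(0.047) = 1.33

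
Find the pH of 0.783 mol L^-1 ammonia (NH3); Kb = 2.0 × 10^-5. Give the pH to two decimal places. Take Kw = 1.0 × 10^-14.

NH3 + H2O ⇌ NH4+ + OH-
Kb = [OH-]²/(0.783 − [OH-]) = 2.0 × 10^-5
Since Kb ≪ C₀, [OH-] ≈ √(Kb·C₀) = 3.96 × 10^-3 M.
pOH = 2.40, so pH = 14.00 − pOH = 11.60

pH = 11.60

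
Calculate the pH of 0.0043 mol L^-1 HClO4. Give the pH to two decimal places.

pH = 2.37

HClO4 is a strong acid and dissociates completely, so [H+] = 0.0043 M.
pH = -log(0.0043) = 2.37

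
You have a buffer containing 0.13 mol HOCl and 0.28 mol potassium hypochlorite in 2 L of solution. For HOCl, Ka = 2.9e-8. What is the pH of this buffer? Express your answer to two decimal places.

pKa = −log(2.9 × 10^-8) = 7.538
pH = pKa + log([A⁻]/[HA]) = 7.538 + log(0.28/0.13)
pH = 7.538 + (+0.333) = 7.87

pH = 7.87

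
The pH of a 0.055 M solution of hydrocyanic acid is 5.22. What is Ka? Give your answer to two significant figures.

Ka = 6.6 × 10^-10

[H+] = 10^(-5.22) = 6.03 × 10^-6 M
At equilibrium [HA] = 0.055 − 6.03 × 10^-6 = 5.50 × 10^-2 M
Ka = [H+][A-]/[HA] = (6.03 × 10^-6)² / 5.50 × 10^-2 = 6.6 × 10^-10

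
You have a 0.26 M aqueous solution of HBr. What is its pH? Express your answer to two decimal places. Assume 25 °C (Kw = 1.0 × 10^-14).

pH = 0.59

HBr is a strong acid and dissociates completely, so [H+] = 0.26 M.
pH = -log(0.26) = 0.59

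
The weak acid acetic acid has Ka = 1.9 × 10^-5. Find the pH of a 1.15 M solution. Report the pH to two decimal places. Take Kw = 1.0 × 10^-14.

CH3COOH ⇌ CH3COO- + H+
From the ICE table, Ka = [H+]²/(1.15 − [H+]) = 1.9 × 10^-5.
Since Ka ≪ C₀, [H+] ≈ √(Ka·C₀) = 4.67 × 10^-3 M.
([H+]/C₀ = 0.41% < 5%, so the approximation holds.)
pH = −log(4.67 × 10^-3) = 2.33

pH = 2.33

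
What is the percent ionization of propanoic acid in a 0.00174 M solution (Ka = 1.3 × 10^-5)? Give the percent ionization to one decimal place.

CH3CH2COOH ⇌ CH3CH2COO- + H+; let x = [H+] at equilibrium.
Ka = x²/(C₀ − x); solving the quadratic gives x = 1.44 × 10^-4 M.
% ionization = x/C₀ × 100% = 1.44 × 10^-4/0.00174 × 100% = 8.3%

8.3%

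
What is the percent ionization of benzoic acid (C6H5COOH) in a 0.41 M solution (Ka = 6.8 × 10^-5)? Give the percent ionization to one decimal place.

C6H5COOH ⇌ C6H5COO- + H+; let x = [H+] at equilibrium.
x ≈ √(Ka·C₀) = √(6.8 × 10^-5 × 0.41) = 5.28 × 10^-3 M
% ionization = x/C₀ × 100% = 5.28 × 10^-3/0.41 × 100% = 1.3%

1.3%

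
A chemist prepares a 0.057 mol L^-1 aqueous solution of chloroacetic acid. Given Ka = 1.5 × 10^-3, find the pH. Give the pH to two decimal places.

ClCH2COOH ⇌ ClCH2COO- + H+
Let x = [H+] at equilibrium. Ka = x²/(0.057 − x).
Here C₀/Ka ≈ 38, so the small-x approximation fails. Use the quadratic:
x = [−0.0015 + √(0.0015² + 0.000342)]/2 = 8.53 × 10^-3 M
pH = −log[H+] = −log(8.53 × 10^-3) = 2.07

pH = 2.07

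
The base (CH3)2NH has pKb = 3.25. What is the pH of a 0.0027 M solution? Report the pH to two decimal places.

pH = 10.99

(CH3)2NH + H2O ⇌ (CH3)2NH2+ + OH-
Kb = 10^(−3.25) = 5.62 × 10^-4
Let x = [OH-] at equilibrium. Kb = x²/(0.0027 − x).
x is not negligible relative to C₀; solve x² + 0.000562·x − 1.52e-06 = 0.
x = [−0.000562 + √(0.000562² + 6.07e-06)]/2 = 9.82 × 10^-4 M
pOH = −log(9.82 × 10^-4) = 3.01; pH = 14.00 − 3.01 = 10.99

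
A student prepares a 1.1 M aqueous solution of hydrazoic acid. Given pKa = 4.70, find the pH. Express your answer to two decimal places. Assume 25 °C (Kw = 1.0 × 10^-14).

HN3 ⇌ N3- + H+
Ka = 10^(−4.70) = 2.00 × 10^-5
From the ICE table, Ka = [H+]²/(1.1 − [H+]) = 2.00 × 10^-5.
Since Ka ≪ C₀, [H+] ≈ √(Ka·C₀) = 4.69 × 10^-3 M.
pH = −log(4.69 × 10^-3) = 2.33

pH = 2.33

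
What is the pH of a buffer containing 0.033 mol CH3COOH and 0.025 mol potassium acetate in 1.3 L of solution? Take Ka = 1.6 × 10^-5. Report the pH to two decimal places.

pH = 4.68

pKa = −log(1.6 × 10^-5) = 4.796
pH = pKa + log([A⁻]/[HA]) = 4.796 + log(0.025/0.033)
pH = 4.796 + (-0.121) = 4.68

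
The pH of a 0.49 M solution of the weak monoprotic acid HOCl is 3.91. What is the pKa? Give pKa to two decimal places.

[H+] = 10^(-3.91) = 1.23 × 10^-4 M
At equilibrium [HA] = 0.49 − 1.23 × 10^-4 = 4.90 × 10^-1 M
Ka = [H+][A-]/[HA] = (1.23 × 10^-4)² / 4.90 × 10^-1 = 3.09 × 10^-8
pKa = -log(3.09 × 10^-8) = 7.51

pKa = 7.51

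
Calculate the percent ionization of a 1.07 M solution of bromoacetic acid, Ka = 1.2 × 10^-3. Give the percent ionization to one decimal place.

3.3%

BrCH2COOH ⇌ BrCH2COO- + H+; let x = [H+] at equilibrium.
x ≈ √(Ka·C₀) = √(1.2 × 10^-3 × 1.07) = 3.58 × 10^-2 M
% ionization = x/C₀ × 100% = 3.58 × 10^-2/1.07 × 100% = 3.3%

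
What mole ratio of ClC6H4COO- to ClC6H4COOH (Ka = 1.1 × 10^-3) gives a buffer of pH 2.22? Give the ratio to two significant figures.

ratio = 0.18

pKa = -log(1.1 × 10^-3) = 2.959
pH = pKa + log(r) ⇒ log(r) = 2.22 − 2.959 = -0.739
r = [ClC6H4COO-]/[ClC6H4COOH] = 10^(-0.739) = 0.182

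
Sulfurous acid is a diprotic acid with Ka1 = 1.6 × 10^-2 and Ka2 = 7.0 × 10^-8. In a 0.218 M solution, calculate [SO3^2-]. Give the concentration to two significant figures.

First ionization gives [H+] ≈ [HSO3-] = 5.16 × 10^-2 M.
Second step: Ka2 = [H+][SO3^2-]/[HSO3-] ≈ [SO3^2-] (since [H+] ≈ [HSO3-]).
So [SO3^2-] ≈ Ka2.

7.0 × 10^-8 M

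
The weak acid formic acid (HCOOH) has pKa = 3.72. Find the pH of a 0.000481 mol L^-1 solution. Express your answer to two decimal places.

pH = 3.65

HCOOH ⇌ HCOO- + H+
Ka = 10^(−3.72) = 1.91 × 10^-4
From the ICE table, Ka = [H+]²/(0.000481 − [H+]) = 1.91 × 10^-4.
[H+] is not negligible relative to C₀; solve [H+]² + 0.000191·[H+] − 9.19e-08 = 0.
[H+] = [−0.000191 + √(0.000191² + 3.67e-07)]/2 = 2.22 × 10^-4 M
pH = −log[H+] = −log(2.22 × 10^-4) = 3.65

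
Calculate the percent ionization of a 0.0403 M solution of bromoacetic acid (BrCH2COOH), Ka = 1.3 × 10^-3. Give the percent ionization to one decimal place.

16.4%

BrCH2COOH ⇌ BrCH2COO- + H+; let x = [H+] at equilibrium.
Solve x² + 0.0013x − 5.24e-05 = 0 → x = 6.62 × 10^-3 M
Fraction ionized = 6.62 × 10^-3 / 0.0403 = 0.1643 → 16.4%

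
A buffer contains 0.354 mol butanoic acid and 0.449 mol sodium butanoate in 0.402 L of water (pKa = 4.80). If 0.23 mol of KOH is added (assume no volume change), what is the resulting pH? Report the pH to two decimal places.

pH = 5.54

After neutralization: n(CH3(CH2)2COOH) = 0.124 mol, n(CH3(CH2)2COO-) = 0.679 mol.
pH = pKa + log(n_CH3(CH2)2COO-/n_CH3(CH2)2COOH) = 4.80 + log(0.679/0.124) = 4.80 + (+0.738)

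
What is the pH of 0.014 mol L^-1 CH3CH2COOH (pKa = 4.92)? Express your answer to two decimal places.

pH = 3.39

CH3CH2COOH ⇌ CH3CH2COO- + H+
Ka = 10^(−4.92) = 1.20 × 10^-5
Let x = [H+] at equilibrium. Ka = x²/(0.014 − x).
Neglecting x in the denominator: x = √(1.20 × 10^-5 × 0.014) = 4.10 × 10^-4 M
(x/C₀ = 2.9% < 5%, so the approximation holds.)
pH = −log(4.10 × 10^-4) = 3.39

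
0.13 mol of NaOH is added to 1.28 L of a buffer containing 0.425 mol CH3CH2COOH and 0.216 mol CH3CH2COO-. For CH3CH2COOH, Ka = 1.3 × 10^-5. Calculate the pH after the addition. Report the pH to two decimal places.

pH = 4.96

OH- converts CH3CH2COOH to CH3CH2COO-: CH3CH2COOH → 0.295 mol, CH3CH2COO- → 0.346 mol.
pKa = −log(1.3 × 10^-5) = 4.886
pH = pKa + log([A⁻]/[HA]) = 4.886 + log(0.346/0.295) = 4.886 +0.069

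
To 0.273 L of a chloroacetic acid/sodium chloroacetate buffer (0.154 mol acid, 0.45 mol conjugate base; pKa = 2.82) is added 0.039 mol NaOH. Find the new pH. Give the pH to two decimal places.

After neutralization: n(ClCH2COOH) = 0.115 mol, n(ClCH2COO-) = 0.489 mol.
pH = pKa + log(n_ClCH2COO-/n_ClCH2COOH) = 2.82 + log(0.489/0.115) = 2.82 + (+0.629)

pH = 3.45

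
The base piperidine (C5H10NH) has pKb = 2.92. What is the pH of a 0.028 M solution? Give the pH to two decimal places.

pH = 11.72

C5H10NH + H2O ⇌ C5H10NH2+ + OH-
Kb = 10^(−2.92) = 1.20 × 10^-3
From the ICE table, Kb = x²/(0.028 − x) = 1.20 × 10^-3.
The 5% rule fails; solving x² + Kb·x − Kb·C₀ = 0 exactly:
x = [−0.0012 + √(0.0012² + 0.000134)]/2 = 5.23 × 10^-3 M
pOH = 2.28, so pH = 14.00 − pOH = 11.72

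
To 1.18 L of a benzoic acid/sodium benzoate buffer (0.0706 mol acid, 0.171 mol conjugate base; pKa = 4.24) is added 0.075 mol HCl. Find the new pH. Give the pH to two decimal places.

Added H+ converts C6H5COO- to C6H5COOH: C6H5COOH → 0.146 mol, C6H5COO- → 0.096 mol.
pH = pKa + log([A⁻]/[HA]) = 4.24 + log(0.096/0.146) = 4.24 -0.182

pH = 4.06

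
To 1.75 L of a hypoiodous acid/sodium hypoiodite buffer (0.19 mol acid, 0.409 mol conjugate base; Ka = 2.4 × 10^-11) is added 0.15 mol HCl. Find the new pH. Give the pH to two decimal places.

pH = 10.50

Added H+ converts OI- to HOI: HOI → 0.34 mol, OI- → 0.259 mol.
pKa = −log(2.4 × 10^-11) = 10.620
pH = pKa + log(n_OI-/n_HOI) = 10.620 + log(0.259/0.34) = 10.620 + (-0.118)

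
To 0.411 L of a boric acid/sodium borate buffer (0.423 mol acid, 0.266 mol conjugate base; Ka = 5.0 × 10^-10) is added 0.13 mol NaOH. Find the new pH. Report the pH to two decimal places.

After neutralization: n(B(OH)3) = 0.293 mol, n(B(OH)4-) = 0.396 mol.
pKa = −log(5.0 × 10^-10) = 9.301
pH = pKa + log(n_B(OH)4-/n_B(OH)3) = 9.301 + log(0.396/0.293) = 9.301 + (+0.131)

pH = 9.43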